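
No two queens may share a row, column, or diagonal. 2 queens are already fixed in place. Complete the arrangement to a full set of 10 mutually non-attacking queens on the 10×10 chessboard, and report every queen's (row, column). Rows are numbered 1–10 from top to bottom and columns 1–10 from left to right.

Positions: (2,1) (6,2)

Row 1: attacked by (2,1)→{1,2}; (6,2)→{2,7}. Safe: 3, 4, 5, 6, 8, 9, 10. Place at column 5.
Row 3: attacked by (1,5)→{3,5,7}; (2,1)→{1,2}; (6,2)→{2,5}. Safe: 4, 6, 8, 9, 10. Place at column 4.
Row 4: attacked by (1,5)→{2,5,8}; (2,1)→{1,3}; (3,4)→{3,4,5}; (6,2)→{2,4}. Safe: 6, 7, 9, 10. Place at column 9.
Row 5: attacked by (1,5)→{1,5,9}; (2,1)→{1,4}; (3,4)→{2,4,6}; (4,9)→{8,9,10}; (6,2)→{1,2,3}. Safe: 7. Place at column 7.
Row 7: attacked by (1,5)→{5}; (2,1)→{1,6}; (3,4)→{4,8}; (4,9)→{6,9}; (5,7)→{5,7,9}; (6,2)→{1,2,3}. Safe: 10. Place at column 10.
Row 8: attacked by (1,5)→{5}; (2,1)→{1,7}; (3,4)→{4,9}; (4,9)→{5,9}; (5,7)→{4,7,10}; (6,2)→{2,4}; (7,10)→{9,10}. Safe: 3, 6, 8. Place at column 3.
Row 9: attacked by (1,5)→{5}; (2,1)→{1,8}; (3,4)→{4,10}; (4,9)→{4,9}; (5,7)→{3,7}; (6,2)→{2,5}; (7,10)→{8,10}; (8,3)→{2,3,4}. Safe: 6. Place at column 6.
Row 10: attacked by (1,5)→{5}; (2,1)→{1,9}; (3,4)→{4}; (4,9)→{3,9}; (5,7)→{2,7}; (6,2)→{2,6}; (7,10)→{7,10}; (8,3)→{1,3,5}; (9,6)→{5,6,7}. Safe: 8. Place at column 8.
Columns [5, 1, 4, 9, 7, 2, 10, 3, 6, 8], r−c [-4, 1, -1, -5, -2, 4, -3, 5, 3, 2], r+c [6, 3, 7, 13, 12, 8, 17, 11, 15, 18] are all distinct, so no two queens attack.

(1,5) (2,1) (3,4) (4,9) (5,7) (6,2) (7,10) (8,3) (9,6) (10,8)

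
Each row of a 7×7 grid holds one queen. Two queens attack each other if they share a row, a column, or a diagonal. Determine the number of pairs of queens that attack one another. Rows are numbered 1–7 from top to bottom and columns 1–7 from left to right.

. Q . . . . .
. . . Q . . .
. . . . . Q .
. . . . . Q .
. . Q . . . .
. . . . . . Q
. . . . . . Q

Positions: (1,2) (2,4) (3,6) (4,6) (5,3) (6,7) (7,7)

Same column: (3,6)–(4,6) (column 6); (6,7)–(7,7) (column 7).
Same diagonal: (1,2)–(6,7) (|1−6| = |2−7| = 5); (2,4)–(4,6) (|2−4| = |4−6| = 2).
Total attacking pairs: 4.

4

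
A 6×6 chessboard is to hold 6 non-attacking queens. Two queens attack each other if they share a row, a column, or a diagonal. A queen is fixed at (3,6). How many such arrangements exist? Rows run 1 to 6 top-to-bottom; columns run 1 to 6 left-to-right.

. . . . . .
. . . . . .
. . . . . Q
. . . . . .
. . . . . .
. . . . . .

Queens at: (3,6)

1

Branch on row 1: col 1 → 0; col 2 → 1; col 3 → 0; col 5 → 0.
Sum: 0 + 1 + 0 + 0 = 1.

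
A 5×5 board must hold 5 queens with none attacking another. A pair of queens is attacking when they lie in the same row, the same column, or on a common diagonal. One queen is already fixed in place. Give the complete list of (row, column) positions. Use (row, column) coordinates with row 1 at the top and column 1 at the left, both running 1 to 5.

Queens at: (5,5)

(1,3) (2,1) (3,4) (4,2) (5,5)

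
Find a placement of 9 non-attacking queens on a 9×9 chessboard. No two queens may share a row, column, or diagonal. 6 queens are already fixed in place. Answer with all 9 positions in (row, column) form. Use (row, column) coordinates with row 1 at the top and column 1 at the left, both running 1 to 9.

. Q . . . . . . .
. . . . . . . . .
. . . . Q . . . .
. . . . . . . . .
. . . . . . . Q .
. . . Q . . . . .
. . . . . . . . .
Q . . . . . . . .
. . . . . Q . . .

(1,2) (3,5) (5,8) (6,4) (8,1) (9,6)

(1,2) (2,9) (3,5) (4,3) (5,8) (6,4) (7,7) (8,1) (9,6)

Row 2: attacked by (1,2)→{1,2,3}; (3,5)→{4,5,6}; (5,8)→{5,8}; (6,4)→{4,8}; (8,1)→{1,7}; (9,6)→{6}. Safe: 9. Place at column 9.
Row 4: attacked by (1,2)→{2,5}; (2,9)→{7,9}; (3,5)→{4,5,6}; (5,8)→{7,8,9}; (6,4)→{2,4,6}; (8,1)→{1,5}; (9,6)→{1,6}. Safe: 3. Place at column 3.
Row 7: attacked by (1,2)→{2,8}; (2,9)→{4,9}; (3,5)→{1,5,9}; (4,3)→{3,6}; (5,8)→{6,8}; (6,4)→{3,4,5}; (8,1)→{1,2}; (9,6)→{4,6,8}. Safe: 7. Place at column 7.
Columns [2, 9, 5, 3, 8, 4, 7, 1, 6], r−c [-1, -7, -2, 1, -3, 2, 0, 7, 3], r+c [3, 11, 8, 7, 13, 10, 14, 9, 15] are all distinct, so no two queens attack.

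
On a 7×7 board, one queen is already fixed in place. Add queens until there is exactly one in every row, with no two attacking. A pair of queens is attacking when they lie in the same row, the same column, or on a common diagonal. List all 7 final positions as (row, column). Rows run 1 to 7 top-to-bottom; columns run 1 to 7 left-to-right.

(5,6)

Row 1: attacked by (5,6)→{2,6}. Safe: 1, 3, 4, 5, 7. Place at column 7.
Row 2: attacked by (1,7)→{6,7}; (5,6)→{3,6}. Safe: 1, 2, 4, 5. Place at column 5.
Row 3: attacked by (1,7)→{5,7}; (2,5)→{4,5,6}; (5,6)→{4,6}. Safe: 1, 2, 3. Place at column 3.
Row 4: attacked by (1,7)→{4,7}; (2,5)→{3,5,7}; (3,3)→{2,3,4}; (5,6)→{5,6,7}. Safe: 1. Place at column 1.
Row 6: attacked by (1,7)→{2,7}; (2,5)→{1,5}; (3,3)→{3,6}; (4,1)→{1,3}; (5,6)→{5,6,7}. Safe: 4. Place at column 4.
Row 7: attacked by (1,7)→{1,7}; (2,5)→{5}; (3,3)→{3,7}; (4,1)→{1,4}; (5,6)→{4,6}; (6,4)→{3,4,5}. Safe: 2. Place at column 2.
Columns [7, 5, 3, 1, 6, 4, 2], r−c [-6, -3, 0, 3, -1, 2, 5], r+c [8, 7, 6, 5, 11, 10, 9] are all distinct, so no two queens attack.

(1,7) (2,5) (3,3) (4,1) (5,6) (6,4) (7,2)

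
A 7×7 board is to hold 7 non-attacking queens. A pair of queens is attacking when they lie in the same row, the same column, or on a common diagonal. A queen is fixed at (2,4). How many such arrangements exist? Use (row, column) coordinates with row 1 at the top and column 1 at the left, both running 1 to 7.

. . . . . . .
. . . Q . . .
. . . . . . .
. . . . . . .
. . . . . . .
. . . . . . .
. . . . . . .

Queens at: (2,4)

6

Branch on row 1: col 1 → 1; col 2 → 2; col 6 → 2; col 7 → 1.
Sum: 1 + 2 + 2 + 1 = 6.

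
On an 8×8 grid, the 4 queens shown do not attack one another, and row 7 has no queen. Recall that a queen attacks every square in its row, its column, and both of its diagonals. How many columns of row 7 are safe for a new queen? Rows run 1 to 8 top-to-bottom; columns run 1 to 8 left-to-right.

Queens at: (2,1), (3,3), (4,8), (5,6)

(2,1) attacks row 7 at column 1 and diagonals 6.
(3,3) attacks row 7 at column 3 and diagonals 7.
(4,8) attacks row 7 at column 8 and diagonals 5.
(5,6) attacks row 7 at column 6 and diagonals 4, 8.
Attacked columns: {1, 3, 4, 5, 6, 7, 8}. Safe: {2}.

1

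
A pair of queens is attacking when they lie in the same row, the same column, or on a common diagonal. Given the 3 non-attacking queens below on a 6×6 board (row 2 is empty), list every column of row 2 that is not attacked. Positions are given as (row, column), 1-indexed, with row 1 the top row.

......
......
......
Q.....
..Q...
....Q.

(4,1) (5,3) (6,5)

columns 2, 4

(4,1) attacks row 2 at column 1 and diagonals 3.
(5,3) attacks row 2 at column 3 and diagonals 6.
(6,5) attacks row 2 at column 5 and diagonals 1.
Attacked columns: {1, 3, 5, 6}. Safe: {2, 4}.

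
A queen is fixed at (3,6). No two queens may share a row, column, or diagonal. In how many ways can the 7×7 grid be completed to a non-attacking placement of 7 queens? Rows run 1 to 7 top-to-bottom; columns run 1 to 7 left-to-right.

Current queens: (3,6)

6

Branch on row 1: col 1 → 0; col 2 → 1; col 3 → 2; col 5 → 2; col 7 → 1.
Sum: 0 + 1 + 2 + 2 + 1 = 6.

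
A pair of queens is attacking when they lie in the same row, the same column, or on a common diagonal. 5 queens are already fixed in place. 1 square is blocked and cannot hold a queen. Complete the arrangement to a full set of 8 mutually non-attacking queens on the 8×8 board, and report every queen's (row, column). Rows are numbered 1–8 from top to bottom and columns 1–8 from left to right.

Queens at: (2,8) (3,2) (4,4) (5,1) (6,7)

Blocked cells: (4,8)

(1,6) (2,8) (3,2) (4,4) (5,1) (6,7) (7,5) (8,3)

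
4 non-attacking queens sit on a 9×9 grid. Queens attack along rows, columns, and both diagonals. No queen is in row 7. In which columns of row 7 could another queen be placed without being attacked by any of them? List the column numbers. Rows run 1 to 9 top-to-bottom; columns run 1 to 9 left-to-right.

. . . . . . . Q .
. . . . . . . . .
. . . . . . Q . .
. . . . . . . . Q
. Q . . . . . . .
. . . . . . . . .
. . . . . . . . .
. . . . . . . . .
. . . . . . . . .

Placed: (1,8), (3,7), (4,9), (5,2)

columns 1, 5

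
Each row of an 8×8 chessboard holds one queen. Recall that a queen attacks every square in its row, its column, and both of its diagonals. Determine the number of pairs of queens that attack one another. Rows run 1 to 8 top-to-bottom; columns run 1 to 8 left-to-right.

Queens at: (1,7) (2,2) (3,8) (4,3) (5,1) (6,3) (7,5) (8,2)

Same column: (2,2)–(8,2) (column 2); (4,3)–(6,3) (column 3).
Total attacking pairs: 2.

2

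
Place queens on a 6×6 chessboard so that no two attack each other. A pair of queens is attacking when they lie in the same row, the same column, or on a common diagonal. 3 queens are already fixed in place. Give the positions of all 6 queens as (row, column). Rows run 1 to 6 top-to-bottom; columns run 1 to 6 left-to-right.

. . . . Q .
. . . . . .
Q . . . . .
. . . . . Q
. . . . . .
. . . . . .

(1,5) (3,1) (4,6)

Row 2: attacked by (1,5)→{4,5,6}; (3,1)→{1,2}; (4,6)→{4,6}. Safe: 3. Place at column 3.
Row 5: attacked by (1,5)→{1,5}; (2,3)→{3,6}; (3,1)→{1,3}; (4,6)→{5,6}. Safe: 2, 4. Place at column 4.
Row 6: attacked by (1,5)→{5}; (2,3)→{3}; (3,1)→{1,4}; (4,6)→{4,6}; (5,4)→{3,4,5}. Safe: 2. Place at column 2.
Columns [5, 3, 1, 6, 4, 2], r−c [-4, -1, 2, -2, 1, 4], r+c [6, 5, 4, 10, 9, 8] are all distinct, so no two queens attack.

(1,5) (2,3) (3,1) (4,6) (5,4) (6,2)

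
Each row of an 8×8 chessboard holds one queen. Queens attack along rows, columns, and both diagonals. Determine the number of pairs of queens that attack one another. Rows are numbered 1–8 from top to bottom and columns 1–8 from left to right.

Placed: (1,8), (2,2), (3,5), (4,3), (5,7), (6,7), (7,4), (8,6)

2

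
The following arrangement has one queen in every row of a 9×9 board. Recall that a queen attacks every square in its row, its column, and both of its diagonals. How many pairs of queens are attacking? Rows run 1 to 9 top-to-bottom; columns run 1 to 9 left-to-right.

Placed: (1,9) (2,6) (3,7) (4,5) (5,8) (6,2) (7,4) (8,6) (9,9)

5

Same column: (1,9)–(9,9) (column 9); (2,6)–(8,6) (column 6).
Same diagonal: (1,9)–(3,7) (|1−3| = |9−7| = 2); (2,6)–(3,7) (|2−3| = |6−7| = 1); (2,6)–(6,2) (|2−6| = |6−2| = 4).
Total attacking pairs: 5.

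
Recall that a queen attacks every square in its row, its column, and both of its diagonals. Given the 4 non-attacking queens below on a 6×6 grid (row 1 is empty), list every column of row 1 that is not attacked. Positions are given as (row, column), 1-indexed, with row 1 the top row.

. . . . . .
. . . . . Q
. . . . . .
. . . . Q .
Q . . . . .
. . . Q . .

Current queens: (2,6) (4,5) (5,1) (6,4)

columns 3

(2,6) attacks row 1 at column 6 and diagonals 5.
(4,5) attacks row 1 at column 5 and diagonals 2.
(5,1) attacks row 1 at column 1 and diagonals 5.
(6,4) attacks row 1 at column 4.
Attacked columns: {1, 2, 4, 5, 6}. Safe: {3}.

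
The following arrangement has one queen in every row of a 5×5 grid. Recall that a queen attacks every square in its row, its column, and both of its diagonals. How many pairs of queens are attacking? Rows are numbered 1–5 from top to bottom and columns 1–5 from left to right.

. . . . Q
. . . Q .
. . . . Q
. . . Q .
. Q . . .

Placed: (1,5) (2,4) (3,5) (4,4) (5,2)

Same column: (1,5)–(3,5) (column 5); (2,4)–(4,4) (column 4).
Same diagonal: (1,5)–(2,4) (|1−2| = |5−4| = 1); (2,4)–(3,5) (|2−3| = |4−5| = 1); (3,5)–(4,4) (|3−4| = |5−4| = 1).
Total attacking pairs: 5.

5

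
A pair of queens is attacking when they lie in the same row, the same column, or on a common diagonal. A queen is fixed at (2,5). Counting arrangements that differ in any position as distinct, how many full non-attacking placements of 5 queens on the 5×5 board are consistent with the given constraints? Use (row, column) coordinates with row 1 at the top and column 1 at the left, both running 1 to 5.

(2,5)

2

Branch on row 1: col 1 → 0; col 2 → 1; col 3 → 1.
Sum: 0 + 1 + 1 = 2.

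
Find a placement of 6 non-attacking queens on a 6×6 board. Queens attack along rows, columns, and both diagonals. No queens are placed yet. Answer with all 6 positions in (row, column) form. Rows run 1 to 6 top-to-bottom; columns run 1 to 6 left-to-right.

(1,2) (2,4) (3,6) (4,1) (5,3) (6,5)

Row 1: Safe: 1, 2, 3, 4, 5, 6. Place at column 2.
Row 2: attacked by (1,2)→{1,2,3}. Safe: 4, 5, 6. Place at column 4.
Row 3: attacked by (1,2)→{2,4}; (2,4)→{3,4,5}. Safe: 1, 6. Place at column 6.
Row 4: attacked by (1,2)→{2,5}; (2,4)→{2,4,6}; (3,6)→{5,6}. Safe: 1, 3. Place at column 1.
Row 5: attacked by (1,2)→{2,6}; (2,4)→{1,4}; (3,6)→{4,6}; (4,1)→{1,2}. Safe: 3, 5. Place at column 3.
Row 6: attacked by (1,2)→{2}; (2,4)→{4}; (3,6)→{3,6}; (4,1)→{1,3}; (5,3)→{2,3,4}. Safe: 5. Place at column 5.
Columns [2, 4, 6, 1, 3, 5], r−c [-1, -2, -3, 3, 2, 1], r+c [3, 6, 9, 5, 8, 11] are all distinct, so no two queens attack.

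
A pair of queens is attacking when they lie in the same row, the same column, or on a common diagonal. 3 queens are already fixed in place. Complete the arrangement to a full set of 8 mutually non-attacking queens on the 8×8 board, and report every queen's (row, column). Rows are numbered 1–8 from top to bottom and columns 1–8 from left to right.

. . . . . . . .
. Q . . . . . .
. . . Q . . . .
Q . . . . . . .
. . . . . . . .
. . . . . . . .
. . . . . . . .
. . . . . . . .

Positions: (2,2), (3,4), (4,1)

Row 1: attacked by (2,2)→{1,2,3}; (3,4)→{2,4,6}; (4,1)→{1,4}. Safe: 5, 7, 8. Place at column 7.
Row 5: attacked by (1,7)→{3,7}; (2,2)→{2,5}; (3,4)→{2,4,6}; (4,1)→{1,2}. Safe: 8. Place at column 8.
Row 6: attacked by (1,7)→{2,7}; (2,2)→{2,6}; (3,4)→{1,4,7}; (4,1)→{1,3}; (5,8)→{7,8}. Safe: 5. Place at column 5.
Row 7: attacked by (1,7)→{1,7}; (2,2)→{2,7}; (3,4)→{4,8}; (4,1)→{1,4}; (5,8)→{6,8}; (6,5)→{4,5,6}. Safe: 3. Place at column 3.
Row 8: attacked by (1,7)→{7}; (2,2)→{2,8}; (3,4)→{4}; (4,1)→{1,5}; (5,8)→{5,8}; (6,5)→{3,5,7}; (7,3)→{2,3,4}. Safe: 6. Place at column 6.
Columns [7, 2, 4, 1, 8, 5, 3, 6], r−c [-6, 0, -1, 3, -3, 1, 4, 2], r+c [8, 4, 7, 5, 13, 11, 10, 14] are all distinct, so no two queens attack.

(1,7) (2,2) (3,4) (4,1) (5,8) (6,5) (7,3) (8,6)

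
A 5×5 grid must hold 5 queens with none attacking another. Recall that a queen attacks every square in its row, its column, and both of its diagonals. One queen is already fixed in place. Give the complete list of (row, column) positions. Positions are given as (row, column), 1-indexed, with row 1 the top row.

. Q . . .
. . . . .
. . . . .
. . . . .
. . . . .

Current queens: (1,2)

(1,2) (2,5) (3,3) (4,1) (5,4)

Row 2: attacked by (1,2)→{1,2,3}. Safe: 4, 5. Place at column 5.
Row 3: attacked by (1,2)→{2,4}; (2,5)→{4,5}. Safe: 1, 3. Place at column 3.
Row 4: attacked by (1,2)→{2,5}; (2,5)→{3,5}; (3,3)→{2,3,4}. Safe: 1. Place at column 1.
Row 5: attacked by (1,2)→{2}; (2,5)→{2,5}; (3,3)→{1,3,5}; (4,1)→{1,2}. Safe: 4. Place at column 4.
Columns [2, 5, 3, 1, 4], r−c [-1, -3, 0, 3, 1], r+c [3, 7, 6, 5, 9] are all distinct, so no two queens attack.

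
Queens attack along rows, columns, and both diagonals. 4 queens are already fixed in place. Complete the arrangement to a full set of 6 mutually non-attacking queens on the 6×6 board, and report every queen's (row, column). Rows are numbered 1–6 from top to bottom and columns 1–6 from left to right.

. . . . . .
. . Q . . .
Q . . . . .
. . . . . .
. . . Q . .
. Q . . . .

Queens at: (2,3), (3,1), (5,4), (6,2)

Row 1: attacked by (2,3)→{2,3,4}; (3,1)→{1,3}; (5,4)→{4}; (6,2)→{2}. Safe: 5, 6. Place at column 5.
Row 4: attacked by (1,5)→{2,5}; (2,3)→{1,3,5}; (3,1)→{1,2}; (5,4)→{3,4,5}; (6,2)→{2,4}. Safe: 6. Place at column 6.
Columns [5, 3, 1, 6, 4, 2], r−c [-4, -1, 2, -2, 1, 4], r+c [6, 5, 4, 10, 9, 8] are all distinct, so no two queens attack.

(1,5) (2,3) (3,1) (4,6) (5,4) (6,2)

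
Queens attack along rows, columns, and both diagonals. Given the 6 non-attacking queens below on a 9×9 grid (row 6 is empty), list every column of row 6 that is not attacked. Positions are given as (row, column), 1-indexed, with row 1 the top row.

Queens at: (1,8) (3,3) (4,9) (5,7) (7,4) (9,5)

columns 1

(1,8) attacks row 6 at column 8 and diagonals 3.
(3,3) attacks row 6 at column 3 and diagonals 6.
(4,9) attacks row 6 at column 9 and diagonals 7.
(5,7) attacks row 6 at column 7 and diagonals 6, 8.
(7,4) attacks row 6 at column 4 and diagonals 3, 5.
(9,5) attacks row 6 at column 5 and diagonals 2, 8.
Attacked columns: {2, 3, 4, 5, 6, 7, 8, 9}. Safe: {1}.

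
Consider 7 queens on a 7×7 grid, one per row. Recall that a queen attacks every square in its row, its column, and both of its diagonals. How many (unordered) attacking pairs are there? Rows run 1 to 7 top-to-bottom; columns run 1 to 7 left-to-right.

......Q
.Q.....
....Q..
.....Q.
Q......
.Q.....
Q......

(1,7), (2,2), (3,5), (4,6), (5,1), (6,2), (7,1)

10

Same column: (2,2)–(6,2) (column 2); (5,1)–(7,1) (column 1).
Same diagonal: (1,7)–(3,5) (|1−3| = |7−5| = 2); (1,7)–(6,2) (|1−6| = |7−2| = 5); (1,7)–(7,1) (|1−7| = |7−1| = 6); (3,5)–(4,6) (|3−4| = |5−6| = 1); (3,5)–(6,2) (|3−6| = |5−2| = 3); (3,5)–(7,1) (|3−7| = |5−1| = 4); (5,1)–(6,2) (|5−6| = |1−2| = 1); (6,2)–(7,1) (|6−7| = |2−1| = 1).
Total attacking pairs: 10.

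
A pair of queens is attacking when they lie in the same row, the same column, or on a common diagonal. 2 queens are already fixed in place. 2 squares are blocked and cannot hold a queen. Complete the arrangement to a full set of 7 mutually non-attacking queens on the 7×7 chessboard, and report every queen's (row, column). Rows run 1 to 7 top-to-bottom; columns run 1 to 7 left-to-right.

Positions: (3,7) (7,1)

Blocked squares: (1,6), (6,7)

Row 1: attacked by (3,7)→{5,7}; (7,1)→{1,7}. Blocked: 6. Safe: 2, 3, 4. Place at column 3.
Row 2: attacked by (1,3)→{2,3,4}; (3,7)→{6,7}; (7,1)→{1,6}. Safe: 5. Place at column 5.
Row 4: attacked by (1,3)→{3,6}; (2,5)→{3,5,7}; (3,7)→{6,7}; (7,1)→{1,4}. Safe: 2. Place at column 2.
Row 5: attacked by (1,3)→{3,7}; (2,5)→{2,5}; (3,7)→{5,7}; (4,2)→{1,2,3}; (7,1)→{1,3}. Safe: 4, 6. Place at column 4.
Row 6: attacked by (1,3)→{3}; (2,5)→{1,5}; (3,7)→{4,7}; (4,2)→{2,4}; (5,4)→{3,4,5}; (7,1)→{1,2}. Blocked: 7. Safe: 6. Place at column 6.
Columns [3, 5, 7, 2, 4, 6, 1], r−c [-2, -3, -4, 2, 1, 0, 6], r+c [4, 7, 10, 6, 9, 12, 8] are all distinct, so no two queens attack.

(1,3) (2,5) (3,7) (4,2) (5,4) (6,6) (7,1)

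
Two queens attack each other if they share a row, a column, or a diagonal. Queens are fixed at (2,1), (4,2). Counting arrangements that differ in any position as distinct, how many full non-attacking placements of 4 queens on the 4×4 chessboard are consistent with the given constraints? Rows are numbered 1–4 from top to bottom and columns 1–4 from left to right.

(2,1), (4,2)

1

Branch on row 1: col 3 → 1; col 4 → 0.
Sum: 1 + 0 = 1.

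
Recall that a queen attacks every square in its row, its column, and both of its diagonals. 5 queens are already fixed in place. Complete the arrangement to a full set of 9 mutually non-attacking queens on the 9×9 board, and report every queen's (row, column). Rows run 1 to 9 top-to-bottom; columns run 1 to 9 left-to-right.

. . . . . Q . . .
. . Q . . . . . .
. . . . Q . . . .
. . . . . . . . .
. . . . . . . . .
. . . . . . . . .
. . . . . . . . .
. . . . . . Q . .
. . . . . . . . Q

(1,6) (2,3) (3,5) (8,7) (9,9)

(1,6) (2,3) (3,5) (4,8) (5,1) (6,4) (7,2) (8,7) (9,9)

Row 4: attacked by (1,6)→{3,6,9}; (2,3)→{1,3,5}; (3,5)→{4,5,6}; (8,7)→{3,7}; (9,9)→{4,9}. Safe: 2, 8. Place at column 8.
Row 5: attacked by (1,6)→{2,6}; (2,3)→{3,6}; (3,5)→{3,5,7}; (4,8)→{7,8,9}; (8,7)→{4,7}; (9,9)→{5,9}. Safe: 1. Place at column 1.
Row 6: attacked by (1,6)→{1,6}; (2,3)→{3,7}; (3,5)→{2,5,8}; (4,8)→{6,8}; (5,1)→{1,2}; (8,7)→{5,7,9}; (9,9)→{6,9}. Safe: 4. Place at column 4.
Row 7: attacked by (1,6)→{6}; (2,3)→{3,8}; (3,5)→{1,5,9}; (4,8)→{5,8}; (5,1)→{1,3}; (6,4)→{3,4,5}; (8,7)→{6,7,8}; (9,9)→{7,9}. Safe: 2. Place at column 2.
Columns [6, 3, 5, 8, 1, 4, 2, 7, 9], r−c [-5, -1, -2, -4, 4, 2, 5, 1, 0], r+c [7, 5, 8, 12, 6, 10, 9, 15, 18] are all distinct, so no two queens attack.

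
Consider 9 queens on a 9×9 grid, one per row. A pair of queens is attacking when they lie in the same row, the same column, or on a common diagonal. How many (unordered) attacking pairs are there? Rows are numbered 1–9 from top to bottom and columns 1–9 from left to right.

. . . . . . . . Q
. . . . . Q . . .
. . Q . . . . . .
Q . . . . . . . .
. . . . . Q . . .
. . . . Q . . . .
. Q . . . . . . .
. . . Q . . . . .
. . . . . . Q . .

2

Same column: (2,6)–(5,6) (column 6).
Same diagonal: (5,6)–(6,5) (|5−6| = |6−5| = 1).
Total attacking pairs: 2.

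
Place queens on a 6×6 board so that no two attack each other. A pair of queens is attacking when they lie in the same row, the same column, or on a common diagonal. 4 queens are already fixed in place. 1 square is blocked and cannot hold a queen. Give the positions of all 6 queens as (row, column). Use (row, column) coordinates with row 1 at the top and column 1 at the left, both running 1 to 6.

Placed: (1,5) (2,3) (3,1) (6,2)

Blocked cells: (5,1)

Row 4: attacked by (1,5)→{2,5}; (2,3)→{1,3,5}; (3,1)→{1,2}; (6,2)→{2,4}. Safe: 6. Place at column 6.
Row 5: attacked by (1,5)→{1,5}; (2,3)→{3,6}; (3,1)→{1,3}; (4,6)→{5,6}; (6,2)→{1,2,3}. Blocked: 1. Safe: 4. Place at column 4.
Columns [5, 3, 1, 6, 4, 2], r−c [-4, -1, 2, -2, 1, 4], r+c [6, 5, 4, 10, 9, 8] are all distinct, so no two queens attack.

(1,5) (2,3) (3,1) (4,6) (5,4) (6,2)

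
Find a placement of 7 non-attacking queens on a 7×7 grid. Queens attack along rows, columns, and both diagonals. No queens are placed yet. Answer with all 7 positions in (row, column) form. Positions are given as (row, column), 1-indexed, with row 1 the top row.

(1,2) (2,6) (3,3) (4,7) (5,4) (6,1) (7,5)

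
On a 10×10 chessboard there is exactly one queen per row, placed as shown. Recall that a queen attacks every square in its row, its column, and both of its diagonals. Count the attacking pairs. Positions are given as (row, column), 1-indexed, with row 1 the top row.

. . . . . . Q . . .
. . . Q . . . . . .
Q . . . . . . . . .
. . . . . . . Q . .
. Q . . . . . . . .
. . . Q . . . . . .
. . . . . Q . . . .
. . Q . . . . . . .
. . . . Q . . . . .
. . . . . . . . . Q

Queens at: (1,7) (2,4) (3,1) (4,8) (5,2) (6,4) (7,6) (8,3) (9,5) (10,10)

Same column: (2,4)–(6,4) (column 4).
Same diagonal: (3,1)–(6,4) (|3−6| = |1−4| = 3).
Total attacking pairs: 2.

2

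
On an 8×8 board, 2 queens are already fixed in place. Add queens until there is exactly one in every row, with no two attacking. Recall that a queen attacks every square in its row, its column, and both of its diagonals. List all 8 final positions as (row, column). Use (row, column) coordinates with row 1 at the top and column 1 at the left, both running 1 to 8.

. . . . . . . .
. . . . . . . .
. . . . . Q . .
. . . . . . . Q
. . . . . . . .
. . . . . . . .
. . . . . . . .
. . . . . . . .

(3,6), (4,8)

Row 1: attacked by (3,6)→{4,6,8}; (4,8)→{5,8}. Safe: 1, 2, 3, 7. Place at column 2.
Row 2: attacked by (1,2)→{1,2,3}; (3,6)→{5,6,7}; (4,8)→{6,8}. Safe: 4. Place at column 4.
Row 5: attacked by (1,2)→{2,6}; (2,4)→{1,4,7}; (3,6)→{4,6,8}; (4,8)→{7,8}. Safe: 3, 5. Place at column 3.
Row 6: attacked by (1,2)→{2,7}; (2,4)→{4,8}; (3,6)→{3,6}; (4,8)→{6,8}; (5,3)→{2,3,4}. Safe: 1, 5. Place at column 1.
Row 7: attacked by (1,2)→{2,8}; (2,4)→{4}; (3,6)→{2,6}; (4,8)→{5,8}; (5,3)→{1,3,5}; (6,1)→{1,2}. Safe: 7. Place at column 7.
Row 8: attacked by (1,2)→{2}; (2,4)→{4}; (3,6)→{1,6}; (4,8)→{4,8}; (5,3)→{3,6}; (6,1)→{1,3}; (7,7)→{6,7,8}. Safe: 5. Place at column 5.
Columns [2, 4, 6, 8, 3, 1, 7, 5], r−c [-1, -2, -3, -4, 2, 5, 0, 3], r+c [3, 6, 9, 12, 8, 7, 14, 13] are all distinct, so no two queens attack.

(1,2) (2,4) (3,6) (4,8) (5,3) (6,1) (7,7) (8,5)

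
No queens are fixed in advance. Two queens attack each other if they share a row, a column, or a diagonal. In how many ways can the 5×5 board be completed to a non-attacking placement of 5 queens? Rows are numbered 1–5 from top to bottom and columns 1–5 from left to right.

10

Branch on row 1: col 1 → 2; col 2 → 2; col 3 → 2; col 4 → 2; col 5 → 2.
Sum: 2 + 2 + 2 + 2 + 2 = 10.
(This is the classic 5-queens count.)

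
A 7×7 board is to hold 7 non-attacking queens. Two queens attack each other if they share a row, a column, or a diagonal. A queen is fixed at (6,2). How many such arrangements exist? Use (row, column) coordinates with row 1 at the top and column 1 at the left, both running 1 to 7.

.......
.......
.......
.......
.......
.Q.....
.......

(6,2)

4

Branch on row 1: col 1 → 1; col 3 → 1; col 4 → 0; col 5 → 1; col 6 → 1.
Sum: 1 + 1 + 0 + 1 + 1 = 4.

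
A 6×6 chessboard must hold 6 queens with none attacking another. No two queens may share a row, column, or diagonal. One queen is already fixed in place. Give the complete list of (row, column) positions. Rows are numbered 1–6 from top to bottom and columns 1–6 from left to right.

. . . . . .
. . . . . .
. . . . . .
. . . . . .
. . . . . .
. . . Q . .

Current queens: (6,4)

(1,3) (2,6) (3,2) (4,5) (5,1) (6,4)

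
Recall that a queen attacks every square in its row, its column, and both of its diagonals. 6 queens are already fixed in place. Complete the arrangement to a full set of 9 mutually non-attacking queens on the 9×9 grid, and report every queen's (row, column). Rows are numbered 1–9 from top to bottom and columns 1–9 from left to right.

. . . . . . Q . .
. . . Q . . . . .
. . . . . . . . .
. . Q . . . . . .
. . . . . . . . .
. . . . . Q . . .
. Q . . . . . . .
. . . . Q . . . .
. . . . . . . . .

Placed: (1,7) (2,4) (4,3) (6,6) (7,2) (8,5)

Row 3: attacked by (1,7)→{5,7,9}; (2,4)→{3,4,5}; (4,3)→{2,3,4}; (6,6)→{3,6,9}; (7,2)→{2,6}; (8,5)→{5}. Safe: 1, 8. Place at column 8.
Row 5: attacked by (1,7)→{3,7}; (2,4)→{1,4,7}; (3,8)→{6,8}; (4,3)→{2,3,4}; (6,6)→{5,6,7}; (7,2)→{2,4}; (8,5)→{2,5,8}. Safe: 9. Place at column 9.
Row 9: attacked by (1,7)→{7}; (2,4)→{4}; (3,8)→{2,8}; (4,3)→{3,8}; (5,9)→{5,9}; (6,6)→{3,6,9}; (7,2)→{2,4}; (8,5)→{4,5,6}. Safe: 1. Place at column 1.
Columns [7, 4, 8, 3, 9, 6, 2, 5, 1], r−c [-6, -2, -5, 1, -4, 0, 5, 3, 8], r+c [8, 6, 11, 7, 14, 12, 9, 13, 10] are all distinct, so no two queens attack.

(1,7) (2,4) (3,8) (4,3) (5,9) (6,6) (7,2) (8,5) (9,1)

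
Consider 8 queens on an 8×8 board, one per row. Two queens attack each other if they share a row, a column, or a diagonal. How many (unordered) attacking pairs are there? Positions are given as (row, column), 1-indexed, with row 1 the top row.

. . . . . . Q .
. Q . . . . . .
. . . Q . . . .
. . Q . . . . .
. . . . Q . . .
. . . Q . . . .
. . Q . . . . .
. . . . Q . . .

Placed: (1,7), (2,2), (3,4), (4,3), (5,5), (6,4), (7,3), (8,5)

8

Same column: (3,4)–(6,4) (column 4); (4,3)–(7,3) (column 3); (5,5)–(8,5) (column 5).
Same diagonal: (2,2)–(5,5) (|2−5| = |2−5| = 3); (3,4)–(4,3) (|3−4| = |4−3| = 1); (5,5)–(6,4) (|5−6| = |5−4| = 1); (5,5)–(7,3) (|5−7| = |5−3| = 2); (6,4)–(7,3) (|6−7| = |4−3| = 1).
Total attacking pairs: 8.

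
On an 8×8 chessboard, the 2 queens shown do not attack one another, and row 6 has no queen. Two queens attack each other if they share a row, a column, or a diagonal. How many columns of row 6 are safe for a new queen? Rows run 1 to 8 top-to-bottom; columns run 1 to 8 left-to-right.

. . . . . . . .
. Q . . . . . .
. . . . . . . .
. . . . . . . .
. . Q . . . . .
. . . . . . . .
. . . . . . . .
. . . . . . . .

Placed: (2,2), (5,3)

(2,2) attacks row 6 at column 2 and diagonals 6.
(5,3) attacks row 6 at column 3 and diagonals 2, 4.
Attacked columns: {2, 3, 4, 6}. Safe: {1, 5, 7, 8}.

4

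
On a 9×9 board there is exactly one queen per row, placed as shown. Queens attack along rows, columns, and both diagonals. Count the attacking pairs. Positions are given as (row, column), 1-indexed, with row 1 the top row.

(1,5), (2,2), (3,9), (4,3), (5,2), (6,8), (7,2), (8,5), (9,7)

6

Same column: (1,5)–(8,5) (column 5); (2,2)–(5,2) (column 2); (2,2)–(7,2) (column 2); (5,2)–(7,2) (column 2).
Same diagonal: (4,3)–(5,2) (|4−5| = |3−2| = 1); (5,2)–(8,5) (|5−8| = |2−5| = 3).
Total attacking pairs: 6.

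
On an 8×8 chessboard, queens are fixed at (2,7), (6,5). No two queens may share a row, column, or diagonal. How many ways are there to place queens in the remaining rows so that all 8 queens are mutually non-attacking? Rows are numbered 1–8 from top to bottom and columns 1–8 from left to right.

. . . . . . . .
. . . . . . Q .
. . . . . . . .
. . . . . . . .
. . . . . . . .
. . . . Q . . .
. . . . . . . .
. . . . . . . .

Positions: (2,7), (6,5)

2

Branch on row 1: col 1 → 0; col 2 → 1; col 3 → 0; col 4 → 1.
Sum: 0 + 1 + 0 + 1 = 2.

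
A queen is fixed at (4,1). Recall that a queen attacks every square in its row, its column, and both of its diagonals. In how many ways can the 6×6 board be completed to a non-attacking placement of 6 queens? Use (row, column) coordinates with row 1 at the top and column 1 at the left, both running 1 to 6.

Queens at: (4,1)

1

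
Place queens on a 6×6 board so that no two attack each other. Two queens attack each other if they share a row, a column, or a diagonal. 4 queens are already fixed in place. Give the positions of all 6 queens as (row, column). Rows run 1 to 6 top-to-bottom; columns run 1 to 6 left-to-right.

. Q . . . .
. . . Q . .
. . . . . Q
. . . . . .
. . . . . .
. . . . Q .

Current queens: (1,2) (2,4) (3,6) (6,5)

Row 4: attacked by (1,2)→{2,5}; (2,4)→{2,4,6}; (3,6)→{5,6}; (6,5)→{3,5}. Safe: 1. Place at column 1.
Row 5: attacked by (1,2)→{2,6}; (2,4)→{1,4}; (3,6)→{4,6}; (4,1)→{1,2}; (6,5)→{4,5,6}. Safe: 3. Place at column 3.
Columns [2, 4, 6, 1, 3, 5], r−c [-1, -2, -3, 3, 2, 1], r+c [3, 6, 9, 5, 8, 11] are all distinct, so no two queens attack.

(1,2) (2,4) (3,6) (4,1) (5,3) (6,5)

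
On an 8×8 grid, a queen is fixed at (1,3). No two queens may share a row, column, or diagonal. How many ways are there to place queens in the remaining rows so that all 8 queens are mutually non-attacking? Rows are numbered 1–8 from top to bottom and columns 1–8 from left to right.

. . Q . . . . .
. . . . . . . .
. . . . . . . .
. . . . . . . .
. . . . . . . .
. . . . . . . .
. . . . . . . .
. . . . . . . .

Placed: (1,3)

16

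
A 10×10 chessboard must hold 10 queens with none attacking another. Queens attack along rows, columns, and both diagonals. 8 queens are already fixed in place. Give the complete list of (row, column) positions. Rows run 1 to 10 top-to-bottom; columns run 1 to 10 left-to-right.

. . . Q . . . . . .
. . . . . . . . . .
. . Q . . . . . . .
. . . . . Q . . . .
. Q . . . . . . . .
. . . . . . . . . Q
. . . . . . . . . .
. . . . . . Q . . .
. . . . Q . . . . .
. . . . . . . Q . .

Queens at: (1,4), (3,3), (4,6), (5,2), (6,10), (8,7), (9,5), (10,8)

(1,4) (2,9) (3,3) (4,6) (5,2) (6,10) (7,1) (8,7) (9,5) (10,8)

Row 2: attacked by (1,4)→{3,4,5}; (3,3)→{2,3,4}; (4,6)→{4,6,8}; (5,2)→{2,5}; (6,10)→{6,10}; (8,7)→{1,7}; (9,5)→{5}; (10,8)→{8}. Safe: 9. Place at column 9.
Row 7: attacked by (1,4)→{4,10}; (2,9)→{4,9}; (3,3)→{3,7}; (4,6)→{3,6,9}; (5,2)→{2,4}; (6,10)→{9,10}; (8,7)→{6,7,8}; (9,5)→{3,5,7}; (10,8)→{5,8}. Safe: 1. Place at column 1.
Columns [4, 9, 3, 6, 2, 10, 1, 7, 5, 8], r−c [-3, -7, 0, -2, 3, -4, 6, 1, 4, 2], r+c [5, 11, 6, 10, 7, 16, 8, 15, 14, 18] are all distinct, so no two queens attack.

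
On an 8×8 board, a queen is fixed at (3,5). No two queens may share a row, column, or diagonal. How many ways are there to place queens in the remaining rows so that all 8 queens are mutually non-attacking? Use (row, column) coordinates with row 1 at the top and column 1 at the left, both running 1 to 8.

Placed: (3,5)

Branch on row 1: col 1 → 1; col 2 → 1; col 4 → 6; col 6 → 3; col 8 → 1.
Sum: 1 + 1 + 6 + 3 + 1 = 12.

12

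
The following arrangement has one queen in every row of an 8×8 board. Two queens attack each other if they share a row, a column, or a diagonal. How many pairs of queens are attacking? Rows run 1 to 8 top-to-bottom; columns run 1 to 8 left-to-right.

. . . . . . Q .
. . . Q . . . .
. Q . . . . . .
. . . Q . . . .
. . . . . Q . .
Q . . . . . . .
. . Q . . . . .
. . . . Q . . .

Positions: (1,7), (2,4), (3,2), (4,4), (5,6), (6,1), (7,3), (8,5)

2

Same column: (2,4)–(4,4) (column 4).
Same diagonal: (1,7)–(4,4) (|1−4| = |7−4| = 3).
Total attacking pairs: 2.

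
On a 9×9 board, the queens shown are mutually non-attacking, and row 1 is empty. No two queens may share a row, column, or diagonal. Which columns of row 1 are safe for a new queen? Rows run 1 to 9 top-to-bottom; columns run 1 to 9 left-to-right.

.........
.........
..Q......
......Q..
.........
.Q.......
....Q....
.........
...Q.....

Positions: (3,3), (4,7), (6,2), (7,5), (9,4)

columns 6, 8, 9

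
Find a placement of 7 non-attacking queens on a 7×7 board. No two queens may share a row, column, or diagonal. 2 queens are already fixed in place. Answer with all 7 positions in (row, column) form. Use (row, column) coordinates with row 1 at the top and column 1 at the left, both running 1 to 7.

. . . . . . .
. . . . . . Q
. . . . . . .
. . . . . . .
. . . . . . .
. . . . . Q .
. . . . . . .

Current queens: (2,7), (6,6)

(1,2) (2,7) (3,5) (4,3) (5,1) (6,6) (7,4)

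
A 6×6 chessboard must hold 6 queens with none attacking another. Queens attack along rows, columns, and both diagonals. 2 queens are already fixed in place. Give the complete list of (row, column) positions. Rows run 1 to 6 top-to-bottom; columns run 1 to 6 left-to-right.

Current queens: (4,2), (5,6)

Row 1: attacked by (4,2)→{2,5}; (5,6)→{2,6}. Safe: 1, 3, 4. Place at column 4.
Row 2: attacked by (1,4)→{3,4,5}; (4,2)→{2,4}; (5,6)→{3,6}. Safe: 1. Place at column 1.
Row 3: attacked by (1,4)→{2,4,6}; (2,1)→{1,2}; (4,2)→{1,2,3}; (5,6)→{4,6}. Safe: 5. Place at column 5.
Row 6: attacked by (1,4)→{4}; (2,1)→{1,5}; (3,5)→{2,5}; (4,2)→{2,4}; (5,6)→{5,6}. Safe: 3. Place at column 3.
Columns [4, 1, 5, 2, 6, 3], r−c [-3, 1, -2, 2, -1, 3], r+c [5, 3, 8, 6, 11, 9] are all distinct, so no two queens attack.

(1,4) (2,1) (3,5) (4,2) (5,6) (6,3)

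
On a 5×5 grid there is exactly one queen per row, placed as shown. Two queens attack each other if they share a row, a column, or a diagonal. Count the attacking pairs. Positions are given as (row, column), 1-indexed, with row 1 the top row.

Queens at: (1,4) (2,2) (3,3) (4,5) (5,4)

3

Same column: (1,4)–(5,4) (column 4).
Same diagonal: (2,2)–(3,3) (|2−3| = |2−3| = 1); (4,5)–(5,4) (|4−5| = |5−4| = 1).
Total attacking pairs: 3.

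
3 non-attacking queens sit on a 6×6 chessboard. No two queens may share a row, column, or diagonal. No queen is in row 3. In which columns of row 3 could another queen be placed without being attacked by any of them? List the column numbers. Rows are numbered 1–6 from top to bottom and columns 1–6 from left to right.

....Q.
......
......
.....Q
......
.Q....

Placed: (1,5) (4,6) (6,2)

columns 1, 4

(1,5) attacks row 3 at column 5 and diagonals 3.
(4,6) attacks row 3 at column 6 and diagonals 5.
(6,2) attacks row 3 at column 2 and diagonals 5.
Attacked columns: {2, 3, 5, 6}. Safe: {1, 4}.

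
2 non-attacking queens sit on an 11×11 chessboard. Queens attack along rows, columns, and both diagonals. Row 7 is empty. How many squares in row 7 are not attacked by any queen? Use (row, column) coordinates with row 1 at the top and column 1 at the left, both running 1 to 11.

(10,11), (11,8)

8

(10,11) attacks row 7 at column 11 and diagonals 8.
(11,8) attacks row 7 at column 8 and diagonals 4.
Attacked columns: {4, 8, 11}. Safe: {1, 2, 3, 5, 6, 7, 9, 10}.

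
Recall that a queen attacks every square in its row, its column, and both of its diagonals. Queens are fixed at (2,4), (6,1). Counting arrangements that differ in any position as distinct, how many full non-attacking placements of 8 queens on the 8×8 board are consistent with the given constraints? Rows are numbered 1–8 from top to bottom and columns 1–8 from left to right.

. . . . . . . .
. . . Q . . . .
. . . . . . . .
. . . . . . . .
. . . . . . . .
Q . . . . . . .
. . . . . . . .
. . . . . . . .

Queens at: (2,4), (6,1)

3

Branch on row 1: col 2 → 1; col 7 → 2; col 8 → 0.
Sum: 1 + 2 + 0 = 3.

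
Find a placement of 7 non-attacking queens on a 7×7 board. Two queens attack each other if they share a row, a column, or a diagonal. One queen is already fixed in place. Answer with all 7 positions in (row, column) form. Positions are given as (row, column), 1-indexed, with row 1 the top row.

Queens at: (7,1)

(1,3) (2,5) (3,7) (4,2) (5,4) (6,6) (7,1)

Row 1: attacked by (7,1)→{1,7}. Safe: 2, 3, 4, 5, 6. Place at column 3.
Row 2: attacked by (1,3)→{2,3,4}; (7,1)→{1,6}. Safe: 5, 7. Place at column 5.
Row 3: attacked by (1,3)→{1,3,5}; (2,5)→{4,5,6}; (7,1)→{1,5}. Safe: 2, 7. Place at column 7.
Row 4: attacked by (1,3)→{3,6}; (2,5)→{3,5,7}; (3,7)→{6,7}; (7,1)→{1,4}. Safe: 2. Place at column 2.
Row 5: attacked by (1,3)→{3,7}; (2,5)→{2,5}; (3,7)→{5,7}; (4,2)→{1,2,3}; (7,1)→{1,3}. Safe: 4, 6. Place at column 4.
Row 6: attacked by (1,3)→{3}; (2,5)→{1,5}; (3,7)→{4,7}; (4,2)→{2,4}; (5,4)→{3,4,5}; (7,1)→{1,2}. Safe: 6. Place at column 6.
Columns [3, 5, 7, 2, 4, 6, 1], r−c [-2, -3, -4, 2, 1, 0, 6], r+c [4, 7, 10, 6, 9, 12, 8] are all distinct, so no two queens attack.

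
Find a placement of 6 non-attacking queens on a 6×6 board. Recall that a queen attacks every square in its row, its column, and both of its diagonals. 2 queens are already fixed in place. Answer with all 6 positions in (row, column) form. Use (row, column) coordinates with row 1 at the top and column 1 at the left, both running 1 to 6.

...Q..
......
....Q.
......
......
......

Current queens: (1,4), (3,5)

(1,4) (2,1) (3,5) (4,2) (5,6) (6,3)

Row 2: attacked by (1,4)→{3,4,5}; (3,5)→{4,5,6}. Safe: 1, 2. Place at column 1.
Row 4: attacked by (1,4)→{1,4}; (2,1)→{1,3}; (3,5)→{4,5,6}. Safe: 2. Place at column 2.
Row 5: attacked by (1,4)→{4}; (2,1)→{1,4}; (3,5)→{3,5}; (4,2)→{1,2,3}. Safe: 6. Place at column 6.
Row 6: attacked by (1,4)→{4}; (2,1)→{1,5}; (3,5)→{2,5}; (4,2)→{2,4}; (5,6)→{5,6}. Safe: 3. Place at column 3.
Columns [4, 1, 5, 2, 6, 3], r−c [-3, 1, -2, 2, -1, 3], r+c [5, 3, 8, 6, 11, 9] are all distinct, so no two queens attack.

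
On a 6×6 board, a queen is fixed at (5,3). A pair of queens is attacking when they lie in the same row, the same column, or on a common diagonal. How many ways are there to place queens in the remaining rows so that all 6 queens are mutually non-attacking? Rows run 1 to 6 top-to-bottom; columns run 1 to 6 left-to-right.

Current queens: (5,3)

Branch on row 1: col 1 → 0; col 2 → 1; col 4 → 0; col 5 → 0; col 6 → 0.
Sum: 0 + 1 + 0 + 0 + 0 = 1.

1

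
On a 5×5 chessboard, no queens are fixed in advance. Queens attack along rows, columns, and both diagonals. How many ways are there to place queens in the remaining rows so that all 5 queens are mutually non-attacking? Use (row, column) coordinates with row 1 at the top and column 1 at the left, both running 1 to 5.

Branch on row 1: col 1 → 2; col 2 → 2; col 3 → 2; col 4 → 2; col 5 → 2.
Sum: 2 + 2 + 2 + 2 + 2 = 10.
(This is the classic 5-queens count.)

10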